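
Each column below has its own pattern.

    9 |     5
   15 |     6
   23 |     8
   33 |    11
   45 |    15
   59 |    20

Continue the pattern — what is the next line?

First component: 9, 15, 23, 33, 45, 59 → 75 (differences are 6, 8, 10, … (increasing by 2 each time)).
For the second component, differences are 1, 2, 3, … (increasing by 1 each time): 5, 6, 8, 11, 15, 20 → 26.
Putting it together: 75  26.

75  26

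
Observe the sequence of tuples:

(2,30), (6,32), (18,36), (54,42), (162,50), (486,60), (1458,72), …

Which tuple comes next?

(4374,86)

For the first entry, ×3 each step: 2, 6, 18, 54, 162, 486, 1458 → 4374.
Second entry — differences are 2, 4, 6, … (increasing by 2 each time): 30, 32, 36, 42, 50, 60, 72 → 86.
So the next tuple is (4374,86).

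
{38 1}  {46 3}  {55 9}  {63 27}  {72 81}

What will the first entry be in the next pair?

First entry — alternating steps +8, +9, +8, +9, …: 38, 46, 55, 63, 72 → 80.

80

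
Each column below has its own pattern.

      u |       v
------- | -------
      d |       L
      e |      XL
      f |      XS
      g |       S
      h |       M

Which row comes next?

i  L

Column u: letters move forward 1 place in the alphabet, so d, e, f, g, h → i.
Column v goes L, XL, XS, S, M → L (runs through clothing sizes XS→XL).
Combining the parts gives i  L.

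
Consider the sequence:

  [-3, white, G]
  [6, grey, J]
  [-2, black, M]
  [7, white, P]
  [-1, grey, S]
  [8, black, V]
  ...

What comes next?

First coordinate: alternating steps +9, −8, +9, −8, …, so -3, 6, -2, 7, -1, 8 → 0.
For the shade, repeats white → grey → black: white, grey, black, white, grey, black → white.
For the letter, letters move forward 3 places in the alphabet: G, J, M, P, S, V → Y.
Combining the parts gives [0, white, Y].

[0, white, Y]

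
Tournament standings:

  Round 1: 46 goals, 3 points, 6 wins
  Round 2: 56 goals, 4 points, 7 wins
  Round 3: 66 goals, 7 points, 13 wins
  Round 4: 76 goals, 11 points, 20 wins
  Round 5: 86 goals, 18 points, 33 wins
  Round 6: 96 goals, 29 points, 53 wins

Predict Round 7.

Goals: 46, 56, 66, 76, 86, 96 → 106 (+10 each step).
Points — each term is the sum of the two before it: 3, 4, 7, 11, 18, 29 → 47.
Wins — each term is the sum of the two before it: 6, 7, 13, 20, 33, 53 → 86.
So the next line is 106 goals, 47 points, 86 wins.

106 goals, 47 points, 86 wins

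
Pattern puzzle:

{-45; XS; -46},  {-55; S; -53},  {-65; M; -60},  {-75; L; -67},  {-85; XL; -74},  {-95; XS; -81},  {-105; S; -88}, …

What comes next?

For the first entry, −10 each step: -45, -55, -65, -75, -85, -95, -105 → -115.
For the size, repeats XS → S → M → L → XL: XS, S, M, L, XL, XS, S → M.
For the third entry, −7 each step: -46, -53, -60, -67, -74, -81, -88 → -95.
Putting it together: {-115; M; -95}.

{-115; M; -95}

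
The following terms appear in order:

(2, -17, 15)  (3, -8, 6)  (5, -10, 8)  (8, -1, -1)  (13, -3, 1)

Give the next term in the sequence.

First component: each term is the sum of the two before it; 2, 3, 5, 8, 13 → 21.
Second component goes -17, -8, -10, -1, -3 → 6 (alternating steps +9, −2, +9, −2, …).
Third component: together with the second component always sums to -2; 15, 6, 8, -1, 1 → -8.
Putting it together: (21, 6, -8).

(21, 6, -8)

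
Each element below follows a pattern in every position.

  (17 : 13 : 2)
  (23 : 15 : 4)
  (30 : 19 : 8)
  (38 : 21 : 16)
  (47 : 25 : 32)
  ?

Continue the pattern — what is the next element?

First slot: 17, 23, 30, 38, 47 → 57 (differences are 6, 7, 8, … (increasing by 1 each time)).
Second slot: alternating steps +2, +4, +2, +4, …, so 13, 15, 19, 21, 25 → 27.
For the third slot, ×2 each step: 2, 4, 8, 16, 32 → 64.
So the next element is (57 : 27 : 64).

(57 : 27 : 64)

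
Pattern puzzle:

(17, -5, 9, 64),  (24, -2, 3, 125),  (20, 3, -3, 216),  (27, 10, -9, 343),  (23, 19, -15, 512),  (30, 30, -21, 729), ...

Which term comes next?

First coordinate: alternating steps +7, −4, +7, −4, …; 17, 24, 20, 27, 23, 30 → 26.
Second coordinate: differences are 3, 5, 7, … (increasing by 2 each time); -5, -2, 3, 10, 19, 30 → 43.
Third coordinate — −6 each step: 9, 3, -3, -9, -15, -21 → -27.
Fourth coordinate: 64, 125, 216, 343, 512, 729 → 1000 (perfect cubes: 4³, 5³, 6³, …).
So the next term is (26, 43, -27, 1000).

(26, 43, -27, 1000)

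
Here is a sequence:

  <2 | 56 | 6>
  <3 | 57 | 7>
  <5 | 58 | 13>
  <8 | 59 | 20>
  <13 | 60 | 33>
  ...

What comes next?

First coordinate: each term is the sum of the two before it, so 2, 3, 5, 8, 13 → 21.
Second coordinate: +1 each step, so 56, 57, 58, 59, 60 → 61.
Third coordinate: each term is the sum of the two before it; 6, 7, 13, 20, 33 → 53.
Putting it together: <21 | 61 | 53>.

<21 | 61 | 53>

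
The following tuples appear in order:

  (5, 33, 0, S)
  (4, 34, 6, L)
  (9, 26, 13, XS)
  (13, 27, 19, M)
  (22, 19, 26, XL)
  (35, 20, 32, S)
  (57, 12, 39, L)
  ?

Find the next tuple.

First coordinate: each term is the sum of the two before it; 5, 4, 9, 13, 22, 35, 57 → 92.
Second coordinate: alternating steps +1, −8, +1, −8, …, so 33, 34, 26, 27, 19, 20, 12 → 13.
Third coordinate: alternating steps +6, +7, +6, +7, …; 0, 6, 13, 19, 26, 32, 39 → 45.
Size: repeats S → L → XS → M → XL, so S, L, XS, M, XL, S, L → XS.
Putting it together: (92, 13, 45, XS).

(92, 13, 45, XS)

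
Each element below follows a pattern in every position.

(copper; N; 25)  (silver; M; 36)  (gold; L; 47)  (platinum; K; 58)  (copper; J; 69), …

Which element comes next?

(silver; I; 80)

Metal goes copper, silver, gold, platinum, copper → silver (repeats copper → silver → gold → platinum).
Letter — letters move back 1 place in the alphabet: N, M, L, K, J → I.
Third value: 25, 36, 47, 58, 69 → 80 (+11 each step).
So the next element is (silver; I; 80).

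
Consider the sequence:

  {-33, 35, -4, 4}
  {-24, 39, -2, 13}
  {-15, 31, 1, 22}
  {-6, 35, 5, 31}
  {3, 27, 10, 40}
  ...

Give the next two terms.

First slot goes -33, -24, -15, -6, 3 → 12 → 21 (+9 each step).
Second slot — alternating steps +4, −8, +4, −8, …: 35, 39, 31, 35, 27 → 31 → 23.
For the third slot, differences are 2, 3, 4, … (increasing by 1 each time): -4, -2, 1, 5, 10 → 16 → 23.
Fourth slot: +9 each step, so 4, 13, 22, 31, 40 → 49 → 58.
Putting the parts together: {12, 31, 16, 49} and then {21, 23, 23, 58}.

{12, 31, 16, 49}, {21, 23, 23, 58}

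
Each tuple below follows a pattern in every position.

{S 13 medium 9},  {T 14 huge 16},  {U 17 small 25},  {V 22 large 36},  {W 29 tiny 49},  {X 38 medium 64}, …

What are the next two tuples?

For the letter, letters move forward 1 place in the alphabet: S, T, U, V, W, X → Y → Z.
For the second value, differences are 1, 3, 5, … (increasing by 2 each time): 13, 14, 17, 22, 29, 38 → 49 → 62.
For the size, repeats medium → huge → small → large → tiny: medium, huge, small, large, tiny, medium → huge → small.
For the fourth value, perfect squares: 3², 4², 5², …: 9, 16, 25, 36, 49, 64 → 81 → 100.
Putting the parts together: {Y 49 huge 81} and then {Z 62 small 100}.

{Y 49 huge 81}, {Z 62 small 100}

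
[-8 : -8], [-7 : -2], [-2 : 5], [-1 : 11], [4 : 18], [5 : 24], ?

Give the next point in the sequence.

[10 : 31]

First entry: alternating steps +1, +5, +1, +5, …; -8, -7, -2, -1, 4, 5 → 10.
For the second entry, alternating steps +6, +7, +6, +7, …: -8, -2, 5, 11, 18, 24 → 31.
So the next point is [10 : 31].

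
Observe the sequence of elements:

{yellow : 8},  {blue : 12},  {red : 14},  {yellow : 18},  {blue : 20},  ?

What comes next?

Colour: repeats yellow → blue → red; yellow, blue, red, yellow, blue → red.
For the second coordinate, alternating steps +4, +2, +4, +2, …: 8, 12, 14, 18, 20 → 24.
Putting it together: {red : 24}.

{red : 24}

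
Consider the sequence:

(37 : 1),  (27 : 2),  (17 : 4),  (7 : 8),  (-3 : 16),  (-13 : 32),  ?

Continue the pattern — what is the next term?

First part — −10 each step: 37, 27, 17, 7, -3, -13 → -23.
Second part goes 1, 2, 4, 8, 16, 32 → 64 (×2 each step).
Putting it together: (-23 : 64).

(-23 : 64)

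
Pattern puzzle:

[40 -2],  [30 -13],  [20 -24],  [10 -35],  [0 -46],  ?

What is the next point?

[-10 -57]

For the first entry, −10 each step: 40, 30, 20, 10, 0 → -10.
Second entry: −11 each step; -2, -13, -24, -35, -46 → -57.
Combining the parts gives [-10 -57].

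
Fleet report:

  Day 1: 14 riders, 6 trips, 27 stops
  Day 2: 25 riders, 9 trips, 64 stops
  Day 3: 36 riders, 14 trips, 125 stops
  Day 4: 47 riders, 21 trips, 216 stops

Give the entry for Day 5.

58 riders, 30 trips, 343 stops

Riders — +11 each step: 14, 25, 36, 47 → 58.
Trips: differences are 3, 5, 7, … (increasing by 2 each time); 6, 9, 14, 21 → 30.
Stops: 27, 64, 125, 216 → 343 (perfect cubes: 3³, 4³, 5³, …).
Combining the parts gives 58 riders, 30 trips, 343 stops.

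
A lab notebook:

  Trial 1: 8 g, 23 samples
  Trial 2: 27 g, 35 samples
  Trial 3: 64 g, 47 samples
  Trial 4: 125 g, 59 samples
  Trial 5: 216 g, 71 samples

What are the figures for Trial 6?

G: 8, 27, 64, 125, 216 → 343 (perfect cubes: 2³, 3³, 4³, …).
Samples: 23, 35, 47, 59, 71 → 83 (+12 each step).
Combining the parts gives 343 g, 83 samples.

343 g, 83 samples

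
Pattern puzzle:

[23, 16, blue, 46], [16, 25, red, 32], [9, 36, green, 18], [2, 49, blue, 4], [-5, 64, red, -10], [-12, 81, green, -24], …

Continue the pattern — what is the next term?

[-19, 100, blue, -38]

For the first value, −7 each step: 23, 16, 9, 2, -5, -12 → -19.
For the second value, perfect squares: 4², 5², 6², …: 16, 25, 36, 49, 64, 81 → 100.
Colour: repeats blue → red → green, so blue, red, green, blue, red, green → blue.
Fourth value: always 2 × the first value, so 46, 32, 18, 4, -10, -24 → -38.
Combining the parts gives [-19, 100, blue, -38].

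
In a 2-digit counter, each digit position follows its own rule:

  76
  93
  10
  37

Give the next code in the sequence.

First digit — +2 each step, mod 10: 7, 9, 1, 3 → 5.
Second digit — −3 each step, mod 10: 6, 3, 0, 7 → 4.
So the next code is 54.

54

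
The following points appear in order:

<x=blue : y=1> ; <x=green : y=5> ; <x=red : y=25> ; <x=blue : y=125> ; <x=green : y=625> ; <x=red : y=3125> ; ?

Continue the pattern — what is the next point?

<x=blue : y=15625>

X: blue, green, red, blue, green, red → blue (repeats blue → green → red).
Y — ×5 each step: 1, 5, 25, 125, 625, 3125 → 15625.
Combining the parts gives <x=blue : y=15625>.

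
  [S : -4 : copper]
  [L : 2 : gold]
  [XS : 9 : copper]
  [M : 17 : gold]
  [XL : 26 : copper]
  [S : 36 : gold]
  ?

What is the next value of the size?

Size goes S, L, XS, M, XL, S → L (repeats S → L → XS → M → XL).
Second slot — differences are 6, 7, 8, … (increasing by 1 each time): -4, 2, 9, 17, 26, 36 → 47.
Metal: copper, gold, copper, gold, copper, gold → copper (alternates copper ↔ gold).

L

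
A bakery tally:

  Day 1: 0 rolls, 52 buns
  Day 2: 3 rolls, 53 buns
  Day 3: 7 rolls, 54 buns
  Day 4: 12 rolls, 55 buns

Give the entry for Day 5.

18 rolls, 56 buns

Rolls — differences are 3, 4, 5, … (increasing by 1 each time): 0, 3, 7, 12 → 18.
For the buns, +1 each step: 52, 53, 54, 55 → 56.
Combining the parts gives 18 rolls, 56 buns.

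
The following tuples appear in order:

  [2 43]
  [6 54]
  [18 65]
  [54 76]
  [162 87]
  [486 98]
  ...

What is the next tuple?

First value — ×3 each step: 2, 6, 18, 54, 162, 486 → 1458.
Second value: +11 each step; 43, 54, 65, 76, 87, 98 → 109.
Putting it together: [1458 109].

[1458 109]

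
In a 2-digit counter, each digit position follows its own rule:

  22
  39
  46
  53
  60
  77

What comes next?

84

First digit — +1 each step, mod 10: 2, 3, 4, 5, 6, 7 → 8.
Second digit: −3 each step, mod 10, so 2, 9, 6, 3, 0, 7 → 4.
So the next token is 84.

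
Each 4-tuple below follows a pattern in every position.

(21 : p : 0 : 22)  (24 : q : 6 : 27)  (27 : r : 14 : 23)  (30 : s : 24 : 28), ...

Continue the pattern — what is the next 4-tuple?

First slot — +3 each step: 21, 24, 27, 30 → 33.
Letter: p, q, r, s → t (letters move forward 1 place in the alphabet).
Third slot goes 0, 6, 14, 24 → 36 (differences are 6, 8, 10, … (increasing by 2 each time)).
Fourth slot: 22, 27, 23, 28 → 24 (alternating steps +5, −4, +5, −4, …).
Combining the parts gives (33 : t : 36 : 24).

(33 : t : 36 : 24)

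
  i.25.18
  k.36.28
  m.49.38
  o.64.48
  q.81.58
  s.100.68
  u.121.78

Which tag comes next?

Letter: letters move forward 2 places in the alphabet, so i, k, m, o, q, s, u → w.
Second component: 25, 36, 49, 64, 81, 100, 121 → 144 (perfect squares: 5², 6², 7², …).
For the third component, +10 each step: 18, 28, 38, 48, 58, 68, 78 → 88.
So the next tag is w.144.88.

w.144.88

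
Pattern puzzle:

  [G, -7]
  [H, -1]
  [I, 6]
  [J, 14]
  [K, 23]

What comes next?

Letter — letters move forward 1 place in the alphabet: G, H, I, J, K → L.
Second part: differences are 6, 7, 8, … (increasing by 1 each time), so -7, -1, 6, 14, 23 → 33.
Putting it together: [L, 33].

[L, 33]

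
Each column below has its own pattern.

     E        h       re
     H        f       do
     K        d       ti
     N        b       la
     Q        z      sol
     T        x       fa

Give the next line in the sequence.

First letter: letters move forward 3 places in the alphabet, so E, H, K, N, Q, T → W.
Second letter — letters move back 2 places in the alphabet, wrapping A→Z: h, f, d, b, z, x → v.
Note: runs backward through the solfège scale do→ti; re, do, ti, la, sol, fa → mi.
So the next line is W  v  mi.

W  v  mi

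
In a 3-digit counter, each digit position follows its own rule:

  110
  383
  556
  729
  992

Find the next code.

First digit: 1, 3, 5, 7, 9 → 1 (+2 each step, mod 10).
For the second digit, −3 each step, mod 10: 1, 8, 5, 2, 9 → 6.
For the third digit, +3 each step, mod 10: 0, 3, 6, 9, 2 → 5.
So the next code is 165.

165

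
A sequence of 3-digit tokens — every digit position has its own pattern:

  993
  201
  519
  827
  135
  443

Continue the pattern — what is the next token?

First digit — +3 each step, mod 10: 9, 2, 5, 8, 1, 4 → 7.
Second digit — +1 each step, mod 10: 9, 0, 1, 2, 3, 4 → 5.
Third digit: −2 each step, mod 10, so 3, 1, 9, 7, 5, 3 → 1.
So the next token is 751.

751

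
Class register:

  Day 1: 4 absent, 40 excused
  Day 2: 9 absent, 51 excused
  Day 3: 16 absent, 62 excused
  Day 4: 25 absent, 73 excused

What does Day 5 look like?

Absent: perfect squares: 2², 3², 4², …, so 4, 9, 16, 25 → 36.
Excused: +11 each step; 40, 51, 62, 73 → 84.
Combining the parts gives 36 absent, 84 excused.

36 absent, 84 excused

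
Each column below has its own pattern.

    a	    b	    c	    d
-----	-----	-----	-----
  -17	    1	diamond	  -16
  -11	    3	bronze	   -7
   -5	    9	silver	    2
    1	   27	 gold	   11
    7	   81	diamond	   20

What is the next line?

13  243  bronze  29

Column a: +6 each step; -17, -11, -5, 1, 7 → 13.
Column b goes 1, 3, 9, 27, 81 → 243 (×3 each step).
Column c: repeats diamond → bronze → silver → gold; diamond, bronze, silver, gold, diamond → bronze.
Column d: +9 each step; -16, -7, 2, 11, 20 → 29.
Putting it together: 13  243  bronze  29.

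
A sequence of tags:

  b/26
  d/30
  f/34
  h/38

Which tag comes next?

Letter goes b, d, f, h → j (letters move forward 2 places in the alphabet).
Second component — +4 each step: 26, 30, 34, 38 → 42.
Combining the parts gives j/42.

j/42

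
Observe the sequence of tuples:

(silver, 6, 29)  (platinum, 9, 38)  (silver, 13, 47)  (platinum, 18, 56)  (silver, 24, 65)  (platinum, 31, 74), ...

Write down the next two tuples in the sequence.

(silver, 39, 83), (platinum, 48, 92)

Metal: alternates silver ↔ platinum; silver, platinum, silver, platinum, silver, platinum → silver → platinum.
For the second slot, differences are 3, 4, 5, … (increasing by 1 each time): 6, 9, 13, 18, 24, 31 → 39 → 48.
Third slot: +9 each step, so 29, 38, 47, 56, 65, 74 → 83 → 92.
So the next two tuples are (silver, 39, 83) and (platinum, 48, 92).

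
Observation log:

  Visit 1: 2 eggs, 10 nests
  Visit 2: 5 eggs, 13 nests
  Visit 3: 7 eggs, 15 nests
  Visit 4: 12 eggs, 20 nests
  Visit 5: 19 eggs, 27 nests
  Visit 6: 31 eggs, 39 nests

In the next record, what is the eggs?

Eggs: each term is the sum of the two before it; 2, 5, 7, 12, 19, 31 → 50.

50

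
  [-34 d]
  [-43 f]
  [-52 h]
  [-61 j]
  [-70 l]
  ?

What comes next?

[-79 n]

First component — −9 each step: -34, -43, -52, -61, -70 → -79.
Letter: letters move forward 2 places in the alphabet; d, f, h, j, l → n.
So the next element is [-79 n].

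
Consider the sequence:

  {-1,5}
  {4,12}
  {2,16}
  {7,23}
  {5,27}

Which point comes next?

{10,34}

First entry goes -1, 4, 2, 7, 5 → 10 (alternating steps +5, −2, +5, −2, …).
Second entry goes 5, 12, 16, 23, 27 → 34 (alternating steps +7, +4, +7, +4, …).
So the next point is {10,34}.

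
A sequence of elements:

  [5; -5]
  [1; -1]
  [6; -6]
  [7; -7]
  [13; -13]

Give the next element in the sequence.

[20; -20]

First entry: each term is the sum of the two before it, so 5, 1, 6, 7, 13 → 20.
Second entry: always the negative of the first entry, so -5, -1, -6, -7, -13 → -20.
Combining the parts gives [20; -20].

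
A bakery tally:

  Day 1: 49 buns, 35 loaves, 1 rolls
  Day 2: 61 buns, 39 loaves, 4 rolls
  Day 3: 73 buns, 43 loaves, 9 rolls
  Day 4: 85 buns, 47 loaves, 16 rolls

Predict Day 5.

97 buns, 51 loaves, 25 rolls

For the buns, +12 each step: 49, 61, 73, 85 → 97.
For the loaves, +4 each step: 35, 39, 43, 47 → 51.
Rolls: perfect squares: 1², 2², 3², …, so 1, 4, 9, 16 → 25.
So the next record is 97 buns, 51 loaves, 25 rolls.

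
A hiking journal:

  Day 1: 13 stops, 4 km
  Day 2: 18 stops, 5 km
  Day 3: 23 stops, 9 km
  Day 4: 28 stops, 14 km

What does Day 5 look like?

Stops: +5 each step; 13, 18, 23, 28 → 33.
For the km, each term is the sum of the two before it: 4, 5, 9, 14 → 23.
Combining the parts gives 33 stops, 23 km.

33 stops, 23 km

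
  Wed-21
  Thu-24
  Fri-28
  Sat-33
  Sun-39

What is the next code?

Mon-46

Day: Wed, Thu, Fri, Sat, Sun → Mon (runs through the weekdays Mon→Sun).
Second component goes 21, 24, 28, 33, 39 → 46 (differences are 3, 4, 5, … (increasing by 1 each time)).
Combining the parts gives Mon-46.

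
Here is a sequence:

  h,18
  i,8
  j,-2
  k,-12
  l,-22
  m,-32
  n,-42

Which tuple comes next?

o,-52

Letter: letters move forward 1 place in the alphabet, so h, i, j, k, l, m, n → o.
For the second coordinate, −10 each step: 18, 8, -2, -12, -22, -32, -42 → -52.
So the next tuple is o,-52.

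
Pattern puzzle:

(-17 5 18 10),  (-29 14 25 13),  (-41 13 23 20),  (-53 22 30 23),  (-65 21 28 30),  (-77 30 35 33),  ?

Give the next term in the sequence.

First slot: −12 each step; -17, -29, -41, -53, -65, -77 → -89.
Second slot — alternating steps +9, −1, +9, −1, …: 5, 14, 13, 22, 21, 30 → 29.
For the third slot, alternating steps +7, −2, +7, −2, …: 18, 25, 23, 30, 28, 35 → 33.
Fourth slot goes 10, 13, 20, 23, 30, 33 → 40 (alternating steps +3, +7, +3, +7, …).
Combining the parts gives (-89 29 33 40).

(-89 29 33 40)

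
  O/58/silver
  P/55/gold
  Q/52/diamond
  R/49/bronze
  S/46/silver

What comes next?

T/43/gold

Letter goes O, P, Q, R, S → T (letters move forward 1 place in the alphabet).
Second component goes 58, 55, 52, 49, 46 → 43 (−3 each step).
Rank: repeats silver → gold → diamond → bronze, so silver, gold, diamond, bronze, silver → gold.
Putting it together: T/43/gold.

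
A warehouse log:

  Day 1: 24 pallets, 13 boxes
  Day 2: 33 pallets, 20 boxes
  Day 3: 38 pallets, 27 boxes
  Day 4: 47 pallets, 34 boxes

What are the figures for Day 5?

52 pallets, 41 boxes

Pallets goes 24, 33, 38, 47 → 52 (alternating steps +9, +5, +9, +5, …).
Boxes: +7 each step, so 13, 20, 27, 34 → 41.
Combining the parts gives 52 pallets, 41 boxes.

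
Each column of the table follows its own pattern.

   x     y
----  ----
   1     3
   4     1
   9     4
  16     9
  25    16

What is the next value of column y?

25

For the column x, perfect squares: 1², 2², 3², …: 1, 4, 9, 16, 25 → 36.
Column y — always the previous value of the column x: 3, 1, 4, 9, 16 → 25.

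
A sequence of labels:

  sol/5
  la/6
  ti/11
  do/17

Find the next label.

Note — runs through the solfège scale do→ti: sol, la, ti, do → re.
For the second component, each term is the sum of the two before it: 5, 6, 11, 17 → 28.
So the next label is re/28.

re/28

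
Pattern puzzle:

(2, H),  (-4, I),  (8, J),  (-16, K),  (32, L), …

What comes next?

(-64, M)

First slot: 2, -4, 8, -16, 32 → -64 (×(-2) each step).
Letter — letters move forward 1 place in the alphabet: H, I, J, K, L → M.
Putting it together: (-64, M).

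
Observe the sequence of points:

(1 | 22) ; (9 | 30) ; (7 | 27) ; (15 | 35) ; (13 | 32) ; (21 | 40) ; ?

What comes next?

(19 | 37)

For the first value, alternating steps +8, −2, +8, −2, …: 1, 9, 7, 15, 13, 21 → 19.
For the second value, alternating steps +8, −3, +8, −3, …: 22, 30, 27, 35, 32, 40 → 37.
So the next point is (19 | 37).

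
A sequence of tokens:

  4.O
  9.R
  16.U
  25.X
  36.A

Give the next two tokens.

First component: perfect squares: 2², 3², 4², …; 4, 9, 16, 25, 36 → 49 → 64.
Letter — letters move forward 3 places in the alphabet, wrapping Z→A: O, R, U, X, A → D → G.
Putting the parts together: 49.D and then 64.G.

49.D then 64.G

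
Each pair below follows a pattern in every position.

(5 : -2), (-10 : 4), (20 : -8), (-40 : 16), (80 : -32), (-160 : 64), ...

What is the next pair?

First coordinate: ×(-2) each step; 5, -10, 20, -40, 80, -160 → 320.
Second coordinate goes -2, 4, -8, 16, -32, 64 → -128 (×(-2) each step).
Combining the parts gives (320 : -128).

(320 : -128)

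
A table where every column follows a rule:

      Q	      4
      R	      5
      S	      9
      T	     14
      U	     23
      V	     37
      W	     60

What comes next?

X  97

Letter: letters move forward 1 place in the alphabet; Q, R, S, T, U, V, W → X.
Second component — each term is the sum of the two before it: 4, 5, 9, 14, 23, 37, 60 → 97.
Combining the parts gives X  97.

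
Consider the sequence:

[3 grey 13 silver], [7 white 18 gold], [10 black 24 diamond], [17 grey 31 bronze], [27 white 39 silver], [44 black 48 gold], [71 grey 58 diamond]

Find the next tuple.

[115 white 69 bronze]

First entry: each term is the sum of the two before it; 3, 7, 10, 17, 27, 44, 71 → 115.
Shade goes grey, white, black, grey, white, black, grey → white (repeats grey → white → black).
For the third entry, differences are 5, 6, 7, … (increasing by 1 each time): 13, 18, 24, 31, 39, 48, 58 → 69.
Rank: repeats silver → gold → diamond → bronze; silver, gold, diamond, bronze, silver, gold, diamond → bronze.
Putting it together: [115 white 69 bronze].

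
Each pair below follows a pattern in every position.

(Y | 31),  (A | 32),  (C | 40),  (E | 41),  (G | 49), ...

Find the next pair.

(I | 50)

Letter: letters move forward 2 places in the alphabet, wrapping Z→A; Y, A, C, E, G → I.
For the second slot, alternating steps +1, +8, +1, +8, …: 31, 32, 40, 41, 49 → 50.
So the next pair is (I | 50).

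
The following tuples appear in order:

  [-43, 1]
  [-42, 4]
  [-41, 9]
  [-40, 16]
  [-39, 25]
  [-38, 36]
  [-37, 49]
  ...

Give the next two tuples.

[-36, 64], [-35, 81]

First coordinate goes -43, -42, -41, -40, -39, -38, -37 → -36 → -35 (+1 each step).
For the second coordinate, perfect squares: 1², 2², 3², …: 1, 4, 9, 16, 25, 36, 49 → 64 → 81.
So the next two tuples are [-36, 64] and [-35, 81].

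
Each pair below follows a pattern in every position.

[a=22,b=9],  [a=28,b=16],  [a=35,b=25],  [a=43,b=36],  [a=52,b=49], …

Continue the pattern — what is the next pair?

A: 22, 28, 35, 43, 52 → 62 (differences are 6, 7, 8, … (increasing by 1 each time)).
B: perfect squares: 3², 4², 5², …; 9, 16, 25, 36, 49 → 64.
Combining the parts gives [a=62,b=64].

[a=62,b=64]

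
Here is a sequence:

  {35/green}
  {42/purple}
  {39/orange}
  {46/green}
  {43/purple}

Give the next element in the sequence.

{50/orange}

First part goes 35, 42, 39, 46, 43 → 50 (alternating steps +7, −3, +7, −3, …).
Colour: repeats green → purple → orange; green, purple, orange, green, purple → orange.
Combining the parts gives {50/orange}.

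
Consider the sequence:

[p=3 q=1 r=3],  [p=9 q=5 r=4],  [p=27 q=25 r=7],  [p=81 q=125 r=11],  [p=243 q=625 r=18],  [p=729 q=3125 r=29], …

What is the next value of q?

15625

For the q, ×5 each step: 1, 5, 25, 125, 625, 3125 → 15625.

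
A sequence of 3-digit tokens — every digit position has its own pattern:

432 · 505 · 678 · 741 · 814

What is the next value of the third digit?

Third digit: +3 each step, mod 10, so 2, 5, 8, 1, 4 → 7.

7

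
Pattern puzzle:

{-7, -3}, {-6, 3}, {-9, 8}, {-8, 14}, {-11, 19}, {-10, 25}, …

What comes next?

{-13, 30}

First coordinate: alternating steps +1, −3, +1, −3, …, so -7, -6, -9, -8, -11, -10 → -13.
Second coordinate — alternating steps +6, +5, +6, +5, …: -3, 3, 8, 14, 19, 25 → 30.
Putting it together: {-13, 30}.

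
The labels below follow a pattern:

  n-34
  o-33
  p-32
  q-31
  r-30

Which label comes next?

s-29

Letter — letters move forward 1 place in the alphabet: n, o, p, q, r → s.
Second component goes 34, 33, 32, 31, 30 → 29 (−1 each step).
Putting it together: s-29.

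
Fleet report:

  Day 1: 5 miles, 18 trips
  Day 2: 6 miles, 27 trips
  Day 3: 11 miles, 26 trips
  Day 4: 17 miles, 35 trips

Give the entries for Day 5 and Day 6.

28 miles, 34 trips; 45 miles, 43 trips

For the miles, each term is the sum of the two before it: 5, 6, 11, 17 → 28 → 45.
For the trips, alternating steps +9, −1, +9, −1, …: 18, 27, 26, 35 → 34 → 43.
Putting the parts together: 28 miles, 34 trips and then 45 miles, 43 trips.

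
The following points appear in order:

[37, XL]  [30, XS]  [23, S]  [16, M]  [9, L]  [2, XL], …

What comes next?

[-5, XS]

First coordinate — −7 each step: 37, 30, 23, 16, 9, 2 → -5.
Size: XL, XS, S, M, L, XL → XS (repeats XL → XS → S → M → L).
Combining the parts gives [-5, XS].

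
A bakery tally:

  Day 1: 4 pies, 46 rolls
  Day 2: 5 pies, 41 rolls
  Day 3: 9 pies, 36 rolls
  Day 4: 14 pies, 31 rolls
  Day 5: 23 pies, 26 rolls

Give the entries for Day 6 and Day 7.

Pies goes 4, 5, 9, 14, 23 → 37 → 60 (each term is the sum of the two before it).
Rolls: 46, 41, 36, 31, 26 → 21 → 16 (−5 each step).
Putting the parts together: 37 pies, 21 rolls and then 60 pies, 16 rolls.

37 pies, 21 rolls; 60 pies, 16 rolls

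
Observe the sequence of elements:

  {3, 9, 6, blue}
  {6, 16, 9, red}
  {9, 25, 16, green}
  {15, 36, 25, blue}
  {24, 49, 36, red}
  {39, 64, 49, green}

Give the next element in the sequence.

First component — each term is the sum of the two before it: 3, 6, 9, 15, 24, 39 → 63.
Second component: perfect squares: 3², 4², 5², …; 9, 16, 25, 36, 49, 64 → 81.
For the third component, always the previous value of the second component: 6, 9, 16, 25, 36, 49 → 64.
Colour — repeats blue → red → green: blue, red, green, blue, red, green → blue.
So the next element is {63, 81, 64, blue}.

{63, 81, 64, blue}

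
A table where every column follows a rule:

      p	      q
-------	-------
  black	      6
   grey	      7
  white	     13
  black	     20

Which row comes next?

grey  33

For the column p, repeats black → grey → white: black, grey, white, black → grey.
Column q — each term is the sum of the two before it: 6, 7, 13, 20 → 33.
Putting it together: grey  33.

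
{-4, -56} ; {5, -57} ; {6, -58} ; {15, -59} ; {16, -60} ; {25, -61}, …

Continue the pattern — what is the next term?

{26, -62}

First entry goes -4, 5, 6, 15, 16, 25 → 26 (alternating steps +9, +1, +9, +1, …).
Second entry: −1 each step; -56, -57, -58, -59, -60, -61 → -62.
Putting it together: {26, -62}.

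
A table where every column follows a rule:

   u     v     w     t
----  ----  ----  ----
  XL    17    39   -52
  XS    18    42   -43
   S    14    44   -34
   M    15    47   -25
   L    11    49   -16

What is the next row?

XL  12  52  -7

Column u goes XL, XS, S, M, L → XL (runs through clothing sizes XS→XL).
Column v goes 17, 18, 14, 15, 11 → 12 (alternating steps +1, −4, +1, −4, …).
Column w: alternating steps +3, +2, +3, +2, …; 39, 42, 44, 47, 49 → 52.
For the column t, +9 each step: -52, -43, -34, -25, -16 → -7.
So the next row is XL  12  52  -7.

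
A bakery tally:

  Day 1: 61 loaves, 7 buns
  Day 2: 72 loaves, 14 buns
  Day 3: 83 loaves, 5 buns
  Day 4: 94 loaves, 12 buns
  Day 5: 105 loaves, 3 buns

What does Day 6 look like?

Loaves — +11 each step: 61, 72, 83, 94, 105 → 116.
Buns — alternating steps +7, −9, +7, −9, …: 7, 14, 5, 12, 3 → 10.
Putting it together: 116 loaves, 10 buns.

116 loaves, 10 buns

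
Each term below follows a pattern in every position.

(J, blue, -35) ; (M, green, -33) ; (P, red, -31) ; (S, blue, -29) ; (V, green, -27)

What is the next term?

Letter: letters move forward 3 places in the alphabet, so J, M, P, S, V → Y.
Colour goes blue, green, red, blue, green → red (repeats blue → green → red).
Third value goes -35, -33, -31, -29, -27 → -25 (+2 each step).
Combining the parts gives (Y, red, -25).

(Y, red, -25)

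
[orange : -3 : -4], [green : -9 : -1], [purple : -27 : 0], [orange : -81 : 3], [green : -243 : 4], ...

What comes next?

[purple : -729 : 7]

Colour: repeats orange → green → purple, so orange, green, purple, orange, green → purple.
Second value: ×3 each step; -3, -9, -27, -81, -243 → -729.
Third value — alternating steps +3, +1, +3, +1, …: -4, -1, 0, 3, 4 → 7.
Putting it together: [purple : -729 : 7].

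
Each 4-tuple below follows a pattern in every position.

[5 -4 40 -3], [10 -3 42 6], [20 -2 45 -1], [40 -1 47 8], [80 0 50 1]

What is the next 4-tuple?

[160 1 52 10]

First entry — ×2 each step: 5, 10, 20, 40, 80 → 160.
Second entry: +1 each step, so -4, -3, -2, -1, 0 → 1.
Third entry: alternating steps +2, +3, +2, +3, …, so 40, 42, 45, 47, 50 → 52.
Fourth entry: -3, 6, -1, 8, 1 → 10 (alternating steps +9, −7, +9, −7, …).
Combining the parts gives [160 1 52 10].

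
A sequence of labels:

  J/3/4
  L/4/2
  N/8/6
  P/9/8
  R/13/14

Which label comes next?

T/14/22

Letter: letters move forward 2 places in the alphabet; J, L, N, P, R → T.
Second component: 3, 4, 8, 9, 13 → 14 (alternating steps +1, +4, +1, +4, …).
Third component: each term is the sum of the two before it; 4, 2, 6, 8, 14 → 22.
Putting it together: T/14/22.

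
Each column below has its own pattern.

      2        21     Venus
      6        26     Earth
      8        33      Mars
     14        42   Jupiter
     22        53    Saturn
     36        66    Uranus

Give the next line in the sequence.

For the first component, each term is the sum of the two before it: 2, 6, 8, 14, 22, 36 → 58.
Second component goes 21, 26, 33, 42, 53, 66 → 81 (differences are 5, 7, 9, … (increasing by 2 each time)).
Planet: Venus, Earth, Mars, Jupiter, Saturn, Uranus → Neptune (runs through the planets Mercury→Neptune).
So the next line is 58  81  Neptune.

58  81  Neptune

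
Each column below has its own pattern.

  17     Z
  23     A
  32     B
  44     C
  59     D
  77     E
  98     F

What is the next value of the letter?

Letter: letters move forward 1 place in the alphabet, wrapping Z→A, so Z, A, B, C, D, E, F → G.

G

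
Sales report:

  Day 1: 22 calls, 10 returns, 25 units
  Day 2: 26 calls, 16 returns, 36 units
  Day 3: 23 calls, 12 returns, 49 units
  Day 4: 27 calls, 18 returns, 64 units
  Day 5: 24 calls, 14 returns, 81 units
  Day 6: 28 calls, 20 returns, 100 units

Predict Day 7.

25 calls, 16 returns, 121 units

Calls: alternating steps +4, −3, +4, −3, …, so 22, 26, 23, 27, 24, 28 → 25.
Returns: alternating steps +6, −4, +6, −4, …, so 10, 16, 12, 18, 14, 20 → 16.
Units goes 25, 36, 49, 64, 81, 100 → 121 (perfect squares: 5², 6², 7², …).
So the next row is 25 calls, 16 returns, 121 units.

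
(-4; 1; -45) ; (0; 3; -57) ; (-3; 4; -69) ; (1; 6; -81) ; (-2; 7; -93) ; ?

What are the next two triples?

For the first part, alternating steps +4, −3, +4, −3, …: -4, 0, -3, 1, -2 → 2 → -1.
Second part — alternating steps +2, +1, +2, +1, …: 1, 3, 4, 6, 7 → 9 → 10.
Third part: -45, -57, -69, -81, -93 → -105 → -117 (−12 each step).
Putting the parts together: (2; 9; -105) and then (-1; 10; -117).

(2; 9; -105), (-1; 10; -117)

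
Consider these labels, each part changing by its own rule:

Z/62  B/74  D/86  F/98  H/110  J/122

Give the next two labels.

L/134 then N/146

Letter: Z, B, D, F, H, J → L → N (letters move forward 2 places in the alphabet, wrapping Z→A).
Second component: +12 each step; 62, 74, 86, 98, 110, 122 → 134 → 146.
So the next two labels are L/134 and N/146.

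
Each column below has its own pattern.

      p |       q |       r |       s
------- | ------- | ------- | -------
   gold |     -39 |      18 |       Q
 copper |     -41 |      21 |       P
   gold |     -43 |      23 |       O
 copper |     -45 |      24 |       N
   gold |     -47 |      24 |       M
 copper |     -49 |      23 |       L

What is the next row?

gold  -51  21  K

Column p goes gold, copper, gold, copper, gold, copper → gold (alternates gold ↔ copper).
Column q: -39, -41, -43, -45, -47, -49 → -51 (−2 each step).
Column r: differences are 3, 2, 1, … (decreasing by 1 each time), so 18, 21, 23, 24, 24, 23 → 21.
Column s: Q, P, O, N, M, L → K (letters move back 1 place in the alphabet).
Putting it together: gold  -51  21  K.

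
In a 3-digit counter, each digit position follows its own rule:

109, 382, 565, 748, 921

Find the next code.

104

First digit goes 1, 3, 5, 7, 9 → 1 (+2 each step, mod 10).
For the second digit, −2 each step, mod 10: 0, 8, 6, 4, 2 → 0.
Third digit — +3 each step, mod 10: 9, 2, 5, 8, 1 → 4.
Combining the parts gives 104.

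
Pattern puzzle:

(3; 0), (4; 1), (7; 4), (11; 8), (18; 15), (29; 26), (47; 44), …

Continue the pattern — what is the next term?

(76; 73)

First component goes 3, 4, 7, 11, 18, 29, 47 → 76 (each term is the sum of the two before it).
Second component: always 3 less than the first component, so 0, 1, 4, 8, 15, 26, 44 → 73.
Putting it together: (76; 73).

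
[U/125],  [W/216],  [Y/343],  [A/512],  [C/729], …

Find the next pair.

[E/1000]

Letter: letters move forward 2 places in the alphabet, wrapping Z→A; U, W, Y, A, C → E.
Second slot goes 125, 216, 343, 512, 729 → 1000 (perfect cubes: 5³, 6³, 7³, …).
So the next pair is [E/1000].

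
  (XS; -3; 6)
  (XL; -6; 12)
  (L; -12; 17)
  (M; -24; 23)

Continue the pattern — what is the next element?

(S; -48; 28)

Size — runs backward through clothing sizes XS→XL: XS, XL, L, M → S.
Second component: ×2 each step, so -3, -6, -12, -24 → -48.
Third component goes 6, 12, 17, 23 → 28 (alternating steps +6, +5, +6, +5, …).
So the next element is (S; -48; 28).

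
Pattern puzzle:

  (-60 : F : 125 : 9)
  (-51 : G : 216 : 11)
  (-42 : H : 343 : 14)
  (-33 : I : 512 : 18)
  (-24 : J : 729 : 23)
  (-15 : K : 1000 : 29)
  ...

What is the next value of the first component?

-6

For the first component, +9 each step: -60, -51, -42, -33, -24, -15 → -6.
Letter: F, G, H, I, J, K → L (letters move forward 1 place in the alphabet).
For the third component, perfect cubes: 5³, 6³, 7³, …: 125, 216, 343, 512, 729, 1000 → 1331.
Fourth component — differences are 2, 3, 4, … (increasing by 1 each time): 9, 11, 14, 18, 23, 29 → 36.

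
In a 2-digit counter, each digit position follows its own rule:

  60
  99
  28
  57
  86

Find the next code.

15

First digit — +3 each step, mod 10: 6, 9, 2, 5, 8 → 1.
For the second digit, −1 each step, mod 10: 0, 9, 8, 7, 6 → 5.
Putting it together: 15.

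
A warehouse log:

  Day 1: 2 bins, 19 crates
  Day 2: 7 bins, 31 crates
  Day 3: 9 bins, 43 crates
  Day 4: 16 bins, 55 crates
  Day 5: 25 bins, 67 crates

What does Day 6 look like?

41 bins, 79 crates

Bins: each term is the sum of the two before it, so 2, 7, 9, 16, 25 → 41.
Crates: +12 each step; 19, 31, 43, 55, 67 → 79.
So the next row is 41 bins, 79 crates.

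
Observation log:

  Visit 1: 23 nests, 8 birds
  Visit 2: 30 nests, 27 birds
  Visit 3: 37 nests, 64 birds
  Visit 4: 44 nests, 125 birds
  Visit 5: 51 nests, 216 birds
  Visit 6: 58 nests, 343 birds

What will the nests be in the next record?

Nests goes 23, 30, 37, 44, 51, 58 → 65 (+7 each step).

65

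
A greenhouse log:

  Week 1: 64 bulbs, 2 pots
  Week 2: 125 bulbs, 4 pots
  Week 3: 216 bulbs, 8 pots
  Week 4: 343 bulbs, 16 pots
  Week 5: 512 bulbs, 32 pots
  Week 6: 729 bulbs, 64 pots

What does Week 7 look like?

1000 bulbs, 128 pots

Bulbs: perfect cubes: 4³, 5³, 6³, …; 64, 125, 216, 343, 512, 729 → 1000.
Pots: ×2 each step; 2, 4, 8, 16, 32, 64 → 128.
Putting it together: 1000 bulbs, 128 pots.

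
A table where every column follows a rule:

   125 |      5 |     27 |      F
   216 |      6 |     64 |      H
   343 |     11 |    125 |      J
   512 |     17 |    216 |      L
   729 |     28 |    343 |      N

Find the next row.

First component — perfect cubes: 5³, 6³, 7³, …: 125, 216, 343, 512, 729 → 1000.
Second component: 5, 6, 11, 17, 28 → 45 (each term is the sum of the two before it).
Third component: perfect cubes: 3³, 4³, 5³, …; 27, 64, 125, 216, 343 → 512.
Letter: letters move forward 2 places in the alphabet; F, H, J, L, N → P.
Combining the parts gives 1000  45  512  P.

1000  45  512  P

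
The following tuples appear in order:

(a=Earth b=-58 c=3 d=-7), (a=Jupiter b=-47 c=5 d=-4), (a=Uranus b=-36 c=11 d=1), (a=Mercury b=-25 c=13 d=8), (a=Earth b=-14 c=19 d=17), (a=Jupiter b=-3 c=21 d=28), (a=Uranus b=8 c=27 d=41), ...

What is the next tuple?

(a=Mercury b=19 c=29 d=56)

A goes Earth, Jupiter, Uranus, Mercury, Earth, Jupiter, Uranus → Mercury (repeats Earth → Jupiter → Uranus → Mercury).
B goes -58, -47, -36, -25, -14, -3, 8 → 19 (+11 each step).
C: alternating steps +2, +6, +2, +6, …, so 3, 5, 11, 13, 19, 21, 27 → 29.
D goes -7, -4, 1, 8, 17, 28, 41 → 56 (differences are 3, 5, 7, … (increasing by 2 each time)).
So the next tuple is (a=Mercury b=19 c=29 d=56).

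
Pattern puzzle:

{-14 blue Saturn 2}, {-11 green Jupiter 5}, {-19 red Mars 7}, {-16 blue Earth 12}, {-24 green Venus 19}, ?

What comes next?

First component — alternating steps +3, −8, +3, −8, …: -14, -11, -19, -16, -24 → -21.
Colour — repeats blue → green → red: blue, green, red, blue, green → red.
For the planet, runs backward through the planets Mercury→Neptune: Saturn, Jupiter, Mars, Earth, Venus → Mercury.
Fourth component — each term is the sum of the two before it: 2, 5, 7, 12, 19 → 31.
So the next element is {-21 red Mercury 31}.

{-21 red Mercury 31}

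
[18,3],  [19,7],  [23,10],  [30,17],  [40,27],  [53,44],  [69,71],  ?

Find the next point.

[88,115]

First part goes 18, 19, 23, 30, 40, 53, 69 → 88 (differences are 1, 4, 7, … (increasing by 3 each time)).
Second part: each term is the sum of the two before it; 3, 7, 10, 17, 27, 44, 71 → 115.
Putting it together: [88,115].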